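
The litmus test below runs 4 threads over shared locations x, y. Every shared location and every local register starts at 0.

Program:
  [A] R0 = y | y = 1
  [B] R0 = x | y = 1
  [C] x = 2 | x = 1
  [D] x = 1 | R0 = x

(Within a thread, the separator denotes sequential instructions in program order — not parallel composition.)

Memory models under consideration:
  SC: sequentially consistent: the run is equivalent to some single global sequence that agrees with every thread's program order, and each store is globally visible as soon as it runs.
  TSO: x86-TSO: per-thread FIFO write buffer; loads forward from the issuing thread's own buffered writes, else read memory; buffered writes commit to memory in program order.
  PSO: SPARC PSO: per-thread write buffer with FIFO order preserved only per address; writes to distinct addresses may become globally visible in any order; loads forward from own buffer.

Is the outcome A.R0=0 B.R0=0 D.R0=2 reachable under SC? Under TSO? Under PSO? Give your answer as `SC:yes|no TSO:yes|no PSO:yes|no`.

outcome vector order: (A.R0,B.R0,D.R0)
SC: 12 outcomes — {(0,0,1); (0,0,2); (0,1,1); (0,1,2); (0,2,1); (0,2,2); (1,0,1); (1,0,2); (1,1,1); (1,1,2); (1,2,1); (1,2,2)}
TSO: 12 outcomes — {(0,0,1); (0,0,2); (0,1,1); (0,1,2); (0,2,1); (0,2,2); (1,0,1); (1,0,2); (1,1,1); (1,1,2); (1,2,1); (1,2,2)}
PSO: 12 outcomes — {(0,0,1); (0,0,2); (0,1,1); (0,1,2); (0,2,1); (0,2,2); (1,0,1); (1,0,2); (1,1,1); (1,1,2); (1,2,1); (1,2,2)}
target (0,0,2) ∈ {SC,TSO,PSO}

SC:yes TSO:yes PSO:yes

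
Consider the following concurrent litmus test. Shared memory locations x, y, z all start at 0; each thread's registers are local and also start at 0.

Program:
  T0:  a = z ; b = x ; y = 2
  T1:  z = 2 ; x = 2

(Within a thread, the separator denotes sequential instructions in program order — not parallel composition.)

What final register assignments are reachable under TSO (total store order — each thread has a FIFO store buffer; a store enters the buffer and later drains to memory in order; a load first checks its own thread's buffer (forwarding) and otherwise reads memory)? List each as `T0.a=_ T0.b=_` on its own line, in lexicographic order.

outcome vector order: (T0.a,T0.b)
|TSO outcomes| = 4

T0.a=0 T0.b=0
T0.a=0 T0.b=2
T0.a=2 T0.b=0
T0.a=2 T0.b=2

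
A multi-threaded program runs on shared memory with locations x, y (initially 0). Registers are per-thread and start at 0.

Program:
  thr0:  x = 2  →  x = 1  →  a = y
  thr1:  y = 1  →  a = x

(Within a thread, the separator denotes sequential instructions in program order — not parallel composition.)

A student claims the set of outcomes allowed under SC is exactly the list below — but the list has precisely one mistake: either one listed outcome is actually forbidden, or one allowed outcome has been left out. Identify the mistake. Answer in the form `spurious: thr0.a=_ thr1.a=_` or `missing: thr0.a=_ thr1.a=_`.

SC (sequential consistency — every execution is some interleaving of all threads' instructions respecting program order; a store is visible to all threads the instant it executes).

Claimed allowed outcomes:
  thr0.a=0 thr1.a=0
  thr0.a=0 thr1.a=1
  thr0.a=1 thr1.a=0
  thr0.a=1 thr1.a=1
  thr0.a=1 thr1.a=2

spurious: thr0.a=0 thr1.a=0

outcome vector order: (thr0.a,thr1.a)
SC (4): 0/1; 1/0; 1/1; 1/2
claimed∖SC = {0/0}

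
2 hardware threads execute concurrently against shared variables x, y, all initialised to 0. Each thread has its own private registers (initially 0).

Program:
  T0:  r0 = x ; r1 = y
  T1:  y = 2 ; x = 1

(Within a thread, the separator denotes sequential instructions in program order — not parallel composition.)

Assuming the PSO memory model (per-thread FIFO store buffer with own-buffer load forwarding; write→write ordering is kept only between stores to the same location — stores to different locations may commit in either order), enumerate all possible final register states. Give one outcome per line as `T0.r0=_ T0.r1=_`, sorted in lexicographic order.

outcome vector order: (T0.r0,T0.r1)
|PSO outcomes| = 4

T0.r0=0 T0.r1=0
T0.r0=0 T0.r1=2
T0.r0=1 T0.r1=0
T0.r0=1 T0.r1=2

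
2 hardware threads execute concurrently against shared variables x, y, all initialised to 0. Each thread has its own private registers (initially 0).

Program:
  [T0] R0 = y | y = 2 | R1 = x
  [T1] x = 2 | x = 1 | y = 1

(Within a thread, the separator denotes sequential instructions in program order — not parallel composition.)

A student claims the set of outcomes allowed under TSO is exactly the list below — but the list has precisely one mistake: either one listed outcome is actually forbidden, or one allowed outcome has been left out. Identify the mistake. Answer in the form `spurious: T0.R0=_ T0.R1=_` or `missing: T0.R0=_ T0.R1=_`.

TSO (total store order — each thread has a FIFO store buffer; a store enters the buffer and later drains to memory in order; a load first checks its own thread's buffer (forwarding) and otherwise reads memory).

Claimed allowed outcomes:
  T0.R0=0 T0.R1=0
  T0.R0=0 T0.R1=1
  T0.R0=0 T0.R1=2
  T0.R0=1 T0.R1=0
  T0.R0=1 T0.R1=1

spurious: T0.R0=1 T0.R1=0

outcome vector order: (T0.R0,T0.R1)
under TSO → (0,0) (0,1) (0,2) (1,1)
claimed∖TSO = {(1,0)}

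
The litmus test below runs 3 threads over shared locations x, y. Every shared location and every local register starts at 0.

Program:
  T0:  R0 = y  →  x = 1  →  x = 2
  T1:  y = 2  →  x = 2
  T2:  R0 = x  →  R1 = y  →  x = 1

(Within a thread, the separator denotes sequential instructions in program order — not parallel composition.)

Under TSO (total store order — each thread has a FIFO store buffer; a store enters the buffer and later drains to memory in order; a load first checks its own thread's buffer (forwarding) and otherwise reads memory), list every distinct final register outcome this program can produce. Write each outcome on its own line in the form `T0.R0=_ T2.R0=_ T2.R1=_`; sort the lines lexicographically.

outcome vector order: (T0.R0,T2.R0,T2.R1)
|TSO outcomes| = 10

T0.R0=0 T2.R0=0 T2.R1=0
T0.R0=0 T2.R0=0 T2.R1=2
T0.R0=0 T2.R0=1 T2.R1=0
T0.R0=0 T2.R0=1 T2.R1=2
T0.R0=0 T2.R0=2 T2.R1=0
T0.R0=0 T2.R0=2 T2.R1=2
T0.R0=2 T2.R0=0 T2.R1=0
T0.R0=2 T2.R0=0 T2.R1=2
T0.R0=2 T2.R0=1 T2.R1=2
T0.R0=2 T2.R0=2 T2.R1=2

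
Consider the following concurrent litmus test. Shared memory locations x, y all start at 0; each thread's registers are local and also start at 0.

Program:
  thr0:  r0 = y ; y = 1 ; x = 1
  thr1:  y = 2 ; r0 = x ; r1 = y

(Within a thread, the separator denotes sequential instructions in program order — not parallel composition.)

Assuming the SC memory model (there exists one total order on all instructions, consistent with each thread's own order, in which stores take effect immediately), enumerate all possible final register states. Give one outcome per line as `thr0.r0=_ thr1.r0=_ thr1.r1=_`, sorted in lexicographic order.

outcome vector order: (thr0.r0,thr1.r0,thr1.r1)
|SC outcomes| = 7

thr0.r0=0 thr1.r0=0 thr1.r1=1
thr0.r0=0 thr1.r0=0 thr1.r1=2
thr0.r0=0 thr1.r0=1 thr1.r1=1
thr0.r0=0 thr1.r0=1 thr1.r1=2
thr0.r0=2 thr1.r0=0 thr1.r1=1
thr0.r0=2 thr1.r0=0 thr1.r1=2
thr0.r0=2 thr1.r0=1 thr1.r1=1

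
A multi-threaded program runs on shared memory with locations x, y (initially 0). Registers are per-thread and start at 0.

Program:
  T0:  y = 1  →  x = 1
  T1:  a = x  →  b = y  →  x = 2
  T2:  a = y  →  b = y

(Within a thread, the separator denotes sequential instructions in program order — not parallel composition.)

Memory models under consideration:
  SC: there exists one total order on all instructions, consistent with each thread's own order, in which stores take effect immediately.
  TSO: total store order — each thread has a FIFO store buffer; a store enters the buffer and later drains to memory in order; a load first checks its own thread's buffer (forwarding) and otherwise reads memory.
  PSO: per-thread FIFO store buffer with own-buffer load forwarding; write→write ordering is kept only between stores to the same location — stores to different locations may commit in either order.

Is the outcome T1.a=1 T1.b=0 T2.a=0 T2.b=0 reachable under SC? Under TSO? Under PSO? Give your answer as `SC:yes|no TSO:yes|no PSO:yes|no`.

SC:no TSO:no PSO:yes

outcome vector order: (T1.a,T1.b,T2.a,T2.b)
SC (9): 0/0/0/0, 0/0/0/1, 0/0/1/1, 0/1/0/0, 0/1/0/1, 0/1/1/1, 1/1/0/0, 1/1/0/1, 1/1/1/1
TSO (9): 0/0/0/0, 0/0/0/1, 0/0/1/1, 0/1/0/0, 0/1/0/1, 0/1/1/1, 1/1/0/0, 1/1/0/1, 1/1/1/1
PSO (12): 0/0/0/0, 0/0/0/1, 0/0/1/1, 0/1/0/0, 0/1/0/1, 0/1/1/1, 1/0/0/0, 1/0/0/1, 1/0/1/1, 1/1/0/0, 1/1/0/1, 1/1/1/1
target 1/0/0/0 ∈ {PSO}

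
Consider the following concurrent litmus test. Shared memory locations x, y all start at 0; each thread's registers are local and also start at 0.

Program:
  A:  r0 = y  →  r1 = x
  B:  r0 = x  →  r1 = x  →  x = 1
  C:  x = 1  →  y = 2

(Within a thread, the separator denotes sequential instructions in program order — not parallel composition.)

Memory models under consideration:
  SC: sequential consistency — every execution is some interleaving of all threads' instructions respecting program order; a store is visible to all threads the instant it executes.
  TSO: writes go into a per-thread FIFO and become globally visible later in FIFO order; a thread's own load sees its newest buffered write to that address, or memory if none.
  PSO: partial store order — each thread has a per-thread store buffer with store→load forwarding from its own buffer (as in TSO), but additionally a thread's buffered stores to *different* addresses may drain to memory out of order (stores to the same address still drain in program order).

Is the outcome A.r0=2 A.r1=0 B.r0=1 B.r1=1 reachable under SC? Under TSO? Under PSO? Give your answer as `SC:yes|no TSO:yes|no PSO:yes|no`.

SC:no TSO:no PSO:yes

outcome vector order: (A.r0,A.r1,B.r0,B.r1)
SC: 9 outcomes — {<0 0 0 0> <0 0 0 1> <0 0 1 1> <0 1 0 0> <0 1 0 1> <0 1 1 1> <2 1 0 0> <2 1 0 1> <2 1 1 1>}
TSO: 9 outcomes — {<0 0 0 0> <0 0 0 1> <0 0 1 1> <0 1 0 0> <0 1 0 1> <0 1 1 1> <2 1 0 0> <2 1 0 1> <2 1 1 1>}
PSO: 12 outcomes — {<0 0 0 0> <0 0 0 1> <0 0 1 1> <0 1 0 0> <0 1 0 1> <0 1 1 1> <2 0 0 0> <2 0 0 1> <2 0 1 1> <2 1 0 0> <2 1 0 1> <2 1 1 1>}
target <2 0 1 1> ∈ {PSO}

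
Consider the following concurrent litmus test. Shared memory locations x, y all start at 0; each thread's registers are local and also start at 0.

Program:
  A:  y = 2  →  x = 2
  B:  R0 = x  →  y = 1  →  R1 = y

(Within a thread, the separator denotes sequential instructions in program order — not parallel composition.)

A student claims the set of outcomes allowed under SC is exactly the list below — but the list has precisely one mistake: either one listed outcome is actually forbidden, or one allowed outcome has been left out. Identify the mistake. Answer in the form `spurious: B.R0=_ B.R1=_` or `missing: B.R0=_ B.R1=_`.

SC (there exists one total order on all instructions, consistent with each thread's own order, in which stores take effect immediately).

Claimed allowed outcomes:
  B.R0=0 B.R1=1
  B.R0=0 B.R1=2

outcome vector order: (B.R0,B.R1)
[SC] allowed = {(0,1) (0,2) (2,1)}
SC∖claimed = {(2,1)}

missing: B.R0=2 B.R1=1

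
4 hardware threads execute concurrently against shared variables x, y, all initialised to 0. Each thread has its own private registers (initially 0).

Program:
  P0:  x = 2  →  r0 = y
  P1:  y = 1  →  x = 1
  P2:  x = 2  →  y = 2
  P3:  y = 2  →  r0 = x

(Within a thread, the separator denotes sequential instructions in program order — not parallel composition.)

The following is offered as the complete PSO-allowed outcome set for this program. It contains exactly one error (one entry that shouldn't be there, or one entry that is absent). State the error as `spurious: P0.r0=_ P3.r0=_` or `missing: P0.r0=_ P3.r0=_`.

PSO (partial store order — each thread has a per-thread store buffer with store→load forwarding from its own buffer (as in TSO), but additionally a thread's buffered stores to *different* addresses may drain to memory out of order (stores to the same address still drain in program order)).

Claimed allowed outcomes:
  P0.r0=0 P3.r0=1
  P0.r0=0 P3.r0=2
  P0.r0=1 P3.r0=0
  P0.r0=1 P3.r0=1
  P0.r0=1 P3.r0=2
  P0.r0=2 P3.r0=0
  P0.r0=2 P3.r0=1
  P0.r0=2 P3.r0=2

outcome vector order: (P0.r0,P3.r0)
PSO (9): <0 0>; <0 1>; <0 2>; <1 0>; <1 1>; <1 2>; <2 0>; <2 1>; <2 2>
PSO∖claimed = {<0 0>}

missing: P0.r0=0 P3.r0=0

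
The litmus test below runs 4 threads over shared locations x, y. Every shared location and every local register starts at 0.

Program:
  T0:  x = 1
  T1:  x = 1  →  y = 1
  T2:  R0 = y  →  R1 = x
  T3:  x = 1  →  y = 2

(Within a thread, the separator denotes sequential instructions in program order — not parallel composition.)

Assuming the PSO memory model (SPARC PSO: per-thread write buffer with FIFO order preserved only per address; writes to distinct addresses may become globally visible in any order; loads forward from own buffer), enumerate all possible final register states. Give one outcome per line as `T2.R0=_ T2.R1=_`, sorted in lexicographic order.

outcome vector order: (T2.R0,T2.R1)
|PSO outcomes| = 6

T2.R0=0 T2.R1=0
T2.R0=0 T2.R1=1
T2.R0=1 T2.R1=0
T2.R0=1 T2.R1=1
T2.R0=2 T2.R1=0
T2.R0=2 T2.R1=1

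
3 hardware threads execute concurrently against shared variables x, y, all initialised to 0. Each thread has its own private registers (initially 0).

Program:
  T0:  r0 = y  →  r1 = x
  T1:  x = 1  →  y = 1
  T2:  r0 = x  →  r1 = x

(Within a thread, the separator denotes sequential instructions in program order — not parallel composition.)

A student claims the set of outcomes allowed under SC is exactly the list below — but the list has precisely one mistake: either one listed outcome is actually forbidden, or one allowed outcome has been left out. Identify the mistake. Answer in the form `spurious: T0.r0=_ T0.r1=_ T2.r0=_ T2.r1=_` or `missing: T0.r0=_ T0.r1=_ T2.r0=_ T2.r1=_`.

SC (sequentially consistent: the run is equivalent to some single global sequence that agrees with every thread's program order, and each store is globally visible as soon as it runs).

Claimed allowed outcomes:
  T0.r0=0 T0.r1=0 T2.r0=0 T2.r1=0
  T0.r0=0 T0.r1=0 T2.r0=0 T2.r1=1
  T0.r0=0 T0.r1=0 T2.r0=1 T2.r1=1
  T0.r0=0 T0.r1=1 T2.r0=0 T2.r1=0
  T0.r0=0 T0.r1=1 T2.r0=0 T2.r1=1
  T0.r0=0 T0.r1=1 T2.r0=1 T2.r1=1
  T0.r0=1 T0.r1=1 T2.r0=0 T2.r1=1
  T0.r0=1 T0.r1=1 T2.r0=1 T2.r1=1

missing: T0.r0=1 T0.r1=1 T2.r0=0 T2.r1=0

outcome vector order: (T0.r0,T0.r1,T2.r0,T2.r1)
SC: 9 outcomes — {<0 0 0 0> <0 0 0 1> <0 0 1 1> <0 1 0 0> <0 1 0 1> <0 1 1 1> <1 1 0 0> <1 1 0 1> <1 1 1 1>}
SC∖claimed = {<1 1 0 0>}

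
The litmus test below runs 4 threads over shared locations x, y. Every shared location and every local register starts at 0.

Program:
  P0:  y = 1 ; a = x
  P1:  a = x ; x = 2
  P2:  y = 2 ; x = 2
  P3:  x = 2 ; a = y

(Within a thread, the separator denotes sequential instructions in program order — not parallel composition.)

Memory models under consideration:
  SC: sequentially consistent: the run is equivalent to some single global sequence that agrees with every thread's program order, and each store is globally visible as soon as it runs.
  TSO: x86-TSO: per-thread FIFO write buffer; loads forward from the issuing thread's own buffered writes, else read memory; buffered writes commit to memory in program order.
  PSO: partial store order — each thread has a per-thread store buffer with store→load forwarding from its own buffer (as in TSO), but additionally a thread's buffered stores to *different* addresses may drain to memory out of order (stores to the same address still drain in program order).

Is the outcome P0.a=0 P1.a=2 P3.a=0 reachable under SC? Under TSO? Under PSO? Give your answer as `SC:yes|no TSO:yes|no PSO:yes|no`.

SC:no TSO:yes PSO:yes

outcome vector order: (P0.a,P1.a,P3.a)
under SC → (0,0,1), (0,0,2), (0,2,1), (0,2,2), (2,0,0), (2,0,1), (2,0,2), (2,2,0), (2,2,1), (2,2,2)
under TSO → (0,0,0), (0,0,1), (0,0,2), (0,2,0), (0,2,1), (0,2,2), (2,0,0), (2,0,1), (2,0,2), (2,2,0), (2,2,1), (2,2,2)
under PSO → (0,0,0), (0,0,1), (0,0,2), (0,2,0), (0,2,1), (0,2,2), (2,0,0), (2,0,1), (2,0,2), (2,2,0), (2,2,1), (2,2,2)
target (0,2,0) ∈ {TSO,PSO}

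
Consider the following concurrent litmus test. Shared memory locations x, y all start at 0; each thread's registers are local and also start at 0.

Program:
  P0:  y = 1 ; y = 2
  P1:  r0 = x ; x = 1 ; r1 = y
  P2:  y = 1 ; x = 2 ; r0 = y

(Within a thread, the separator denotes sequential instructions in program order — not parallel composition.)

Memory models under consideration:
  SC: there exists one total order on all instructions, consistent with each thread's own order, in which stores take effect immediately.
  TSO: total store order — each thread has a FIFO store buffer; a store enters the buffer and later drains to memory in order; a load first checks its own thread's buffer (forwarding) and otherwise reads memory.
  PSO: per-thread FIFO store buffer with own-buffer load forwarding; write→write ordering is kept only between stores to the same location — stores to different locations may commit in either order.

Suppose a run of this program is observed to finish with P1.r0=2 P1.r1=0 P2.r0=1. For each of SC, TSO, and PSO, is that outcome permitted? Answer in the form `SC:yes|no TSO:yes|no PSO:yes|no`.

outcome vector order: (P1.r0,P1.r1,P2.r0)
under SC → 0/0/1, 0/0/2, 0/1/1, 0/1/2, 0/2/1, 0/2/2, 2/1/1, 2/1/2, 2/2/1, 2/2/2
under TSO → 0/0/1, 0/0/2, 0/1/1, 0/1/2, 0/2/1, 0/2/2, 2/1/1, 2/1/2, 2/2/1, 2/2/2
under PSO → 0/0/1, 0/0/2, 0/1/1, 0/1/2, 0/2/1, 0/2/2, 2/0/1, 2/0/2, 2/1/1, 2/1/2, 2/2/1, 2/2/2
target 2/0/1 ∈ {PSO}

SC:no TSO:no PSO:yes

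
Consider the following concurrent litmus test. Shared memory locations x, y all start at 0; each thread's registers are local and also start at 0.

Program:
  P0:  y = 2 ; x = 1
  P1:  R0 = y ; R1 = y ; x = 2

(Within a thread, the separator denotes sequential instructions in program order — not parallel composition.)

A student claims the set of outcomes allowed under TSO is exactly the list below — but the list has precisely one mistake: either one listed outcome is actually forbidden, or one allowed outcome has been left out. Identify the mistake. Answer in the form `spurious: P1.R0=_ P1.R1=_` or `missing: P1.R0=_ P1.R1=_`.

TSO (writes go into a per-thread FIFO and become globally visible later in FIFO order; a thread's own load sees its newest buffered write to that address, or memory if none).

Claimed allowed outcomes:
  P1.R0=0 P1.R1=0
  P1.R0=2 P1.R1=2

outcome vector order: (P1.R0,P1.R1)
under TSO → 00 02 22
TSO∖claimed = {02}

missing: P1.R0=0 P1.R1=2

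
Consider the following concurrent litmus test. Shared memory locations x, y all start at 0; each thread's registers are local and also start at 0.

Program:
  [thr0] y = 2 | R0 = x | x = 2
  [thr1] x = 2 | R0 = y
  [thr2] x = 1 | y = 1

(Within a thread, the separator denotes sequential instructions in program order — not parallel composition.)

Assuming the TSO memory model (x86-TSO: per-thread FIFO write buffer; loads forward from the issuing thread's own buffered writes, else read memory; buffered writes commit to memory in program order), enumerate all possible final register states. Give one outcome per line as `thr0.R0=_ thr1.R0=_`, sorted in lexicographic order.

outcome vector order: (thr0.R0,thr1.R0)
|TSO outcomes| = 9

thr0.R0=0 thr1.R0=0
thr0.R0=0 thr1.R0=1
thr0.R0=0 thr1.R0=2
thr0.R0=1 thr1.R0=0
thr0.R0=1 thr1.R0=1
thr0.R0=1 thr1.R0=2
thr0.R0=2 thr1.R0=0
thr0.R0=2 thr1.R0=1
thr0.R0=2 thr1.R0=2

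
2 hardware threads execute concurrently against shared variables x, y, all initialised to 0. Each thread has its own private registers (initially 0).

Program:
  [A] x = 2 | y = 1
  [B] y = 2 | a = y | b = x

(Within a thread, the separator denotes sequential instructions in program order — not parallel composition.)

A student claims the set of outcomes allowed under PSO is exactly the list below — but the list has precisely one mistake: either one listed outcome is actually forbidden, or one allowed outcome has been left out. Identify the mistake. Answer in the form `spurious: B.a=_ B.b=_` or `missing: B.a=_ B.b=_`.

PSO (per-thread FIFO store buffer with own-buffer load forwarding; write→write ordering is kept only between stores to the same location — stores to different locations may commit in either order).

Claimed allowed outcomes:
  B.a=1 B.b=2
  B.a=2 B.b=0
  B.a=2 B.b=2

missing: B.a=1 B.b=0

outcome vector order: (B.a,B.b)
PSO (4): 10; 12; 20; 22
PSO∖claimed = {10}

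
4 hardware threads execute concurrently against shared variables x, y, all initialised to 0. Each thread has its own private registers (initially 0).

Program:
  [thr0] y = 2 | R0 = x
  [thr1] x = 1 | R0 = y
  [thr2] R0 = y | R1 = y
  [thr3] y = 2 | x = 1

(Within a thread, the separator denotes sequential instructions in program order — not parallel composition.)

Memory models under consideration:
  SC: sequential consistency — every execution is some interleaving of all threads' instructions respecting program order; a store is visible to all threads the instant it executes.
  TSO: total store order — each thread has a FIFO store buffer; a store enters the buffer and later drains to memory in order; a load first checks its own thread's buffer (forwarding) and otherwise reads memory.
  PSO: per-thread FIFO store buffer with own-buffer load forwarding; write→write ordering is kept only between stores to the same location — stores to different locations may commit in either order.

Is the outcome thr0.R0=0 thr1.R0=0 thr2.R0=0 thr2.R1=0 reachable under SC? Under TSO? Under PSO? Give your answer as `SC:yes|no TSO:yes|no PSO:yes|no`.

SC:no TSO:yes PSO:yes

outcome vector order: (thr0.R0,thr1.R0,thr2.R0,thr2.R1)
[SC] allowed = {(0,2,0,0) (0,2,0,2) (0,2,2,2) (1,0,0,0) (1,0,0,2) (1,0,2,2) (1,2,0,0) (1,2,0,2) (1,2,2,2)}
[TSO] allowed = {(0,0,0,0) (0,0,0,2) (0,0,2,2) (0,2,0,0) (0,2,0,2) (0,2,2,2) (1,0,0,0) (1,0,0,2) (1,0,2,2) (1,2,0,0) (1,2,0,2) (1,2,2,2)}
[PSO] allowed = {(0,0,0,0) (0,0,0,2) (0,0,2,2) (0,2,0,0) (0,2,0,2) (0,2,2,2) (1,0,0,0) (1,0,0,2) (1,0,2,2) (1,2,0,0) (1,2,0,2) (1,2,2,2)}
target (0,0,0,0) ∈ {TSO,PSO}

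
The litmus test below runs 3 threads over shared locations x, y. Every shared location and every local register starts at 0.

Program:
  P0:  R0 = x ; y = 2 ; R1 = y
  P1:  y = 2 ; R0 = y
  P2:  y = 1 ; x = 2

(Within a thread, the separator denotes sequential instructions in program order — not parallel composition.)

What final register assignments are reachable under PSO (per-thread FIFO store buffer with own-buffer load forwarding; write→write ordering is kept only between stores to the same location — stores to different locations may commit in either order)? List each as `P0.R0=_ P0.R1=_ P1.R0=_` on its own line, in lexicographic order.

P0.R0=0 P0.R1=1 P1.R0=1
P0.R0=0 P0.R1=1 P1.R0=2
P0.R0=0 P0.R1=2 P1.R0=1
P0.R0=0 P0.R1=2 P1.R0=2
P0.R0=2 P0.R1=1 P1.R0=1
P0.R0=2 P0.R1=1 P1.R0=2
P0.R0=2 P0.R1=2 P1.R0=1
P0.R0=2 P0.R1=2 P1.R0=2

outcome vector order: (P0.R0,P0.R1,P1.R0)
|PSO outcomes| = 8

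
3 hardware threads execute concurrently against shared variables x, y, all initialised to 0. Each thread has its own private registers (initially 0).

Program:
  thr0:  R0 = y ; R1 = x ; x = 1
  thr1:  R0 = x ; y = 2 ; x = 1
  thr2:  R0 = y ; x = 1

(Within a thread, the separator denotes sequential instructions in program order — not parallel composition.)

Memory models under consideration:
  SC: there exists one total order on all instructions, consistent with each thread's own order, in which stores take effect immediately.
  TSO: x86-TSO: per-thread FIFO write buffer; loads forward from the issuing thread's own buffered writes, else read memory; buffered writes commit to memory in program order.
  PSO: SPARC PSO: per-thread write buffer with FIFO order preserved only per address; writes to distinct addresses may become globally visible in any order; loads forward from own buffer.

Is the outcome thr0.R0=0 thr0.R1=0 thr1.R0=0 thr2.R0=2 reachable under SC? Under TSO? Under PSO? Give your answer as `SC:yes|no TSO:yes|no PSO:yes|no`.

SC:yes TSO:yes PSO:yes

outcome vector order: (thr0.R0,thr0.R1,thr1.R0,thr2.R0)
SC: 12 outcomes — {0/0/0/0; 0/0/0/2; 0/0/1/0; 0/0/1/2; 0/1/0/0; 0/1/0/2; 0/1/1/0; 2/0/0/0; 2/0/0/2; 2/1/0/0; 2/1/0/2; 2/1/1/0}
TSO: 12 outcomes — {0/0/0/0; 0/0/0/2; 0/0/1/0; 0/0/1/2; 0/1/0/0; 0/1/0/2; 0/1/1/0; 2/0/0/0; 2/0/0/2; 2/1/0/0; 2/1/0/2; 2/1/1/0}
PSO: 12 outcomes — {0/0/0/0; 0/0/0/2; 0/0/1/0; 0/0/1/2; 0/1/0/0; 0/1/0/2; 0/1/1/0; 2/0/0/0; 2/0/0/2; 2/1/0/0; 2/1/0/2; 2/1/1/0}
target 0/0/0/2 ∈ {SC,TSO,PSO}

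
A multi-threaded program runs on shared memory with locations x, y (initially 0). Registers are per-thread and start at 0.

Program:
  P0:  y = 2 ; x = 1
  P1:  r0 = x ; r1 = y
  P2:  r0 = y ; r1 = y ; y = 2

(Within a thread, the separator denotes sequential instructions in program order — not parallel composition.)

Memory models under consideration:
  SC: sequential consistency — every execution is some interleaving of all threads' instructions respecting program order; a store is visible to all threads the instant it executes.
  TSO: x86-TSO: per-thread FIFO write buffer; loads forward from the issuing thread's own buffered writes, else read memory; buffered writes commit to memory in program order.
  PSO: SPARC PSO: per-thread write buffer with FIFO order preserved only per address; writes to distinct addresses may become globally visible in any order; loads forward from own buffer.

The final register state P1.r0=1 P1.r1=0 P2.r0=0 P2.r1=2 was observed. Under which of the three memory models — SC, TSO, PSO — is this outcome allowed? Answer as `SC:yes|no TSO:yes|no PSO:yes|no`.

SC:no TSO:no PSO:yes

outcome vector order: (P1.r0,P1.r1,P2.r0,P2.r1)
under SC → (0,0,0,0), (0,0,0,2), (0,0,2,2), (0,2,0,0), (0,2,0,2), (0,2,2,2), (1,2,0,0), (1,2,0,2), (1,2,2,2)
under TSO → (0,0,0,0), (0,0,0,2), (0,0,2,2), (0,2,0,0), (0,2,0,2), (0,2,2,2), (1,2,0,0), (1,2,0,2), (1,2,2,2)
under PSO → (0,0,0,0), (0,0,0,2), (0,0,2,2), (0,2,0,0), (0,2,0,2), (0,2,2,2), (1,0,0,0), (1,0,0,2), (1,0,2,2), (1,2,0,0), (1,2,0,2), (1,2,2,2)
target (1,0,0,2) ∈ {PSO}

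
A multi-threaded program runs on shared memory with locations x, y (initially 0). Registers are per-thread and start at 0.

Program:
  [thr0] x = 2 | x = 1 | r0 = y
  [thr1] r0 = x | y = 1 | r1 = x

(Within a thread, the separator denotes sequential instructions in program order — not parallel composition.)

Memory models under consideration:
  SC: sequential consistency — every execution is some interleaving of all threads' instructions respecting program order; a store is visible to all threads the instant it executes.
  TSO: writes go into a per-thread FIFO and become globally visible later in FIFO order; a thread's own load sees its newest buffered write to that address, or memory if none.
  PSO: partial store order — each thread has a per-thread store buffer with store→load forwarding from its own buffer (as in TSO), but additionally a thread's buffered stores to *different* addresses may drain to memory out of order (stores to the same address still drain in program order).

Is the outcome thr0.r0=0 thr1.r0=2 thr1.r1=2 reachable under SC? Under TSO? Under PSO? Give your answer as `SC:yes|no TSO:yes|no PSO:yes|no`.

outcome vector order: (thr0.r0,thr1.r0,thr1.r1)
[SC] allowed = {001, 011, 021, 100, 101, 102, 111, 121, 122}
[TSO] allowed = {000, 001, 002, 011, 021, 022, 100, 101, 102, 111, 121, 122}
[PSO] allowed = {000, 001, 002, 011, 021, 022, 100, 101, 102, 111, 121, 122}
target 022 ∈ {TSO,PSO}

SC:no TSO:yes PSO:yes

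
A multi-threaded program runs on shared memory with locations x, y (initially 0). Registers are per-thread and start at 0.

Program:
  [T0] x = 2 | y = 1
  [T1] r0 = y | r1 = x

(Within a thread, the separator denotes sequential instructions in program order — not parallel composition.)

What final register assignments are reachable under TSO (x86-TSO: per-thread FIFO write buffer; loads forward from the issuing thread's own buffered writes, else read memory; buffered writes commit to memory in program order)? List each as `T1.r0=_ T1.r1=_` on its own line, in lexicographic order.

outcome vector order: (T1.r0,T1.r1)
|TSO outcomes| = 3

T1.r0=0 T1.r1=0
T1.r0=0 T1.r1=2
T1.r0=1 T1.r1=2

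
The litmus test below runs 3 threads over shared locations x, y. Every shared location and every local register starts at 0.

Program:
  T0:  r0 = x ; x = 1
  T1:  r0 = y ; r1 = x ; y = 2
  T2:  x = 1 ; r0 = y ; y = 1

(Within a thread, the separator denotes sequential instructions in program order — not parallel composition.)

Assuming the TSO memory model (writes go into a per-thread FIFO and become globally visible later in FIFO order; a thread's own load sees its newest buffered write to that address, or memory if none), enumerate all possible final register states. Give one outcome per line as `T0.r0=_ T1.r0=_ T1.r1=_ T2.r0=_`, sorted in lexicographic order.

T0.r0=0 T1.r0=0 T1.r1=0 T2.r0=0
T0.r0=0 T1.r0=0 T1.r1=0 T2.r0=2
T0.r0=0 T1.r0=0 T1.r1=1 T2.r0=0
T0.r0=0 T1.r0=0 T1.r1=1 T2.r0=2
T0.r0=0 T1.r0=1 T1.r1=1 T2.r0=0
T0.r0=1 T1.r0=0 T1.r1=0 T2.r0=0
T0.r0=1 T1.r0=0 T1.r1=0 T2.r0=2
T0.r0=1 T1.r0=0 T1.r1=1 T2.r0=0
T0.r0=1 T1.r0=0 T1.r1=1 T2.r0=2
T0.r0=1 T1.r0=1 T1.r1=1 T2.r0=0

outcome vector order: (T0.r0,T1.r0,T1.r1,T2.r0)
|TSO outcomes| = 10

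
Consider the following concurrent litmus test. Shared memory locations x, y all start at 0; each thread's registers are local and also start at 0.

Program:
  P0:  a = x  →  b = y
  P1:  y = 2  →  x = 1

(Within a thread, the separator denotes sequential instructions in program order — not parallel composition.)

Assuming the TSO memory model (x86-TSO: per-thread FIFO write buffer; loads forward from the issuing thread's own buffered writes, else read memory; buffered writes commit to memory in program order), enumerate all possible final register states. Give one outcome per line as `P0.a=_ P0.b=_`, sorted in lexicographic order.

P0.a=0 P0.b=0
P0.a=0 P0.b=2
P0.a=1 P0.b=2

outcome vector order: (P0.a,P0.b)
|TSO outcomes| = 3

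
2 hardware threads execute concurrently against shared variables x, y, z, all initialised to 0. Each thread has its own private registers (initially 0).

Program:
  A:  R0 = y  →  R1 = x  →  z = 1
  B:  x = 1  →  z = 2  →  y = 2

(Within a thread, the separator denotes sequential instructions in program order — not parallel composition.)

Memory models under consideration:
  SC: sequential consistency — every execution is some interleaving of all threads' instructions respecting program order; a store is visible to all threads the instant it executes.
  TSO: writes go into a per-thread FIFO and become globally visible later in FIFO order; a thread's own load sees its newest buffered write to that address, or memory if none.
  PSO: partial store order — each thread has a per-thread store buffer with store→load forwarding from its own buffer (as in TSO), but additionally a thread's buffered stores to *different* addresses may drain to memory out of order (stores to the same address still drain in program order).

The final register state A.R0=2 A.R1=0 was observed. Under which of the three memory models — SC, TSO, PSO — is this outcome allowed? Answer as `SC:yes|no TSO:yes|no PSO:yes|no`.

SC:no TSO:no PSO:yes

outcome vector order: (A.R0,A.R1)
[SC] allowed = {(0,0); (0,1); (2,1)}
[TSO] allowed = {(0,0); (0,1); (2,1)}
[PSO] allowed = {(0,0); (0,1); (2,0); (2,1)}
target (2,0) ∈ {PSO}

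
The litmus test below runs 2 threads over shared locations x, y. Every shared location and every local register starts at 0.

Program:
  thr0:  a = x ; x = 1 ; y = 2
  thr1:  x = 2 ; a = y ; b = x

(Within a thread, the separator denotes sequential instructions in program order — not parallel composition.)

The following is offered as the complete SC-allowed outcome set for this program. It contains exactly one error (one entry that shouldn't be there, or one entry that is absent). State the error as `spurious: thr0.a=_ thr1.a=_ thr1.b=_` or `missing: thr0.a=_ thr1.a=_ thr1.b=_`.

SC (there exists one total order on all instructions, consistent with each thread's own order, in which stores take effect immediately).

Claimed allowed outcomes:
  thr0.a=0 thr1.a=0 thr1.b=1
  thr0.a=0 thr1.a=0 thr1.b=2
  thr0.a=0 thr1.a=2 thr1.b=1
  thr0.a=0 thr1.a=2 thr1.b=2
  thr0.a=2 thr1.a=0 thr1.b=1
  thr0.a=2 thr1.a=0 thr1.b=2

outcome vector order: (thr0.a,thr1.a,thr1.b)
SC (7): (0,0,1), (0,0,2), (0,2,1), (0,2,2), (2,0,1), (2,0,2), (2,2,1)
SC∖claimed = {(2,2,1)}

missing: thr0.a=2 thr1.a=2 thr1.b=1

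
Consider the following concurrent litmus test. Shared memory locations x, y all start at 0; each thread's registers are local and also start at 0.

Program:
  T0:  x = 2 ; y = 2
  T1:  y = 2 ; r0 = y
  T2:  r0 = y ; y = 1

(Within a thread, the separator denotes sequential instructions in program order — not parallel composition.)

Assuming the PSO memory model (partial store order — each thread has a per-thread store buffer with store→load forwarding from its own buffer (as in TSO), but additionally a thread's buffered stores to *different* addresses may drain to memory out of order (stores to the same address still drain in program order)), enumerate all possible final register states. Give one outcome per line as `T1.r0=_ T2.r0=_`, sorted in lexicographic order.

T1.r0=1 T2.r0=0
T1.r0=1 T2.r0=2
T1.r0=2 T2.r0=0
T1.r0=2 T2.r0=2

outcome vector order: (T1.r0,T2.r0)
|PSO outcomes| = 4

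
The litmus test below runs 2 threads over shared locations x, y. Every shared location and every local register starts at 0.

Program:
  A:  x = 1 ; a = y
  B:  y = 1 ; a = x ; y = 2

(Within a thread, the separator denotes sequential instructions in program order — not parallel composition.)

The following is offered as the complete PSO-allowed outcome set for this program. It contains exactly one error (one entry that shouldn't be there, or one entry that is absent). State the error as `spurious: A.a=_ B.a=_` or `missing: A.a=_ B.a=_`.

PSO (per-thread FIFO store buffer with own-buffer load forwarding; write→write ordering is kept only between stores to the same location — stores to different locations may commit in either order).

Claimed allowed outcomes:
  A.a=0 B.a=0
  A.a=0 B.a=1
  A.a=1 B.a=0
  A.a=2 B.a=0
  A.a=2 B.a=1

missing: A.a=1 B.a=1

outcome vector order: (A.a,B.a)
under PSO → <0 0>, <0 1>, <1 0>, <1 1>, <2 0>, <2 1>
PSO∖claimed = {<1 1>}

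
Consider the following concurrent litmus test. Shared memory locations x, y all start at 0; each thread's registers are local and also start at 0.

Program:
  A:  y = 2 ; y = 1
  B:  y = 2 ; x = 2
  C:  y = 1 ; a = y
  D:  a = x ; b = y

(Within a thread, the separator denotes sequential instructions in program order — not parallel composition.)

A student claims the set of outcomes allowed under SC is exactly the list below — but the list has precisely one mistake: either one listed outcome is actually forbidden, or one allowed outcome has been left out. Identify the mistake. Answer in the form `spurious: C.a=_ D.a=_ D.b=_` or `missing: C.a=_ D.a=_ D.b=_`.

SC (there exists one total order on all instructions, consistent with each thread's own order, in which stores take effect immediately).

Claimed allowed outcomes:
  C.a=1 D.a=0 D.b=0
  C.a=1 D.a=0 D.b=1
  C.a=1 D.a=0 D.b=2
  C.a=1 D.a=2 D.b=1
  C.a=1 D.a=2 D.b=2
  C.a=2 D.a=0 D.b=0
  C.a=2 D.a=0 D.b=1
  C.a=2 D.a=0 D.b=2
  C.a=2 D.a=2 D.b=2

missing: C.a=2 D.a=2 D.b=1

outcome vector order: (C.a,D.a,D.b)
SC: 10 outcomes — {1/0/0 1/0/1 1/0/2 1/2/1 1/2/2 2/0/0 2/0/1 2/0/2 2/2/1 2/2/2}
SC∖claimed = {2/2/1}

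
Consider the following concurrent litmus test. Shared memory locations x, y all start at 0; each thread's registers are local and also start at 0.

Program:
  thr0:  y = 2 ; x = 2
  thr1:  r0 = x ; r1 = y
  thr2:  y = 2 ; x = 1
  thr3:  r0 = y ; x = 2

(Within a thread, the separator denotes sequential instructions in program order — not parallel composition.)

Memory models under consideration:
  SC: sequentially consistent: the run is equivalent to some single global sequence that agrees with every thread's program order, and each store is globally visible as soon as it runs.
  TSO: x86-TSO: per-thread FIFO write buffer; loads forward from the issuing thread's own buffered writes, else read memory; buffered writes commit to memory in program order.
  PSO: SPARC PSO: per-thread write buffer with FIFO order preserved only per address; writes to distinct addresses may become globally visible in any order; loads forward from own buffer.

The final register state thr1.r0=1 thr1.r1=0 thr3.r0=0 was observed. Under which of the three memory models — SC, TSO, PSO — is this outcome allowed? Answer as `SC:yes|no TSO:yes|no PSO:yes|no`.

outcome vector order: (thr1.r0,thr1.r1,thr3.r0)
SC: 9 outcomes — {<0 0 0> <0 0 2> <0 2 0> <0 2 2> <1 2 0> <1 2 2> <2 0 0> <2 2 0> <2 2 2>}
TSO: 9 outcomes — {<0 0 0> <0 0 2> <0 2 0> <0 2 2> <1 2 0> <1 2 2> <2 0 0> <2 2 0> <2 2 2>}
PSO: 12 outcomes — {<0 0 0> <0 0 2> <0 2 0> <0 2 2> <1 0 0> <1 0 2> <1 2 0> <1 2 2> <2 0 0> <2 0 2> <2 2 0> <2 2 2>}
target <1 0 0> ∈ {PSO}

SC:no TSO:no PSO:yes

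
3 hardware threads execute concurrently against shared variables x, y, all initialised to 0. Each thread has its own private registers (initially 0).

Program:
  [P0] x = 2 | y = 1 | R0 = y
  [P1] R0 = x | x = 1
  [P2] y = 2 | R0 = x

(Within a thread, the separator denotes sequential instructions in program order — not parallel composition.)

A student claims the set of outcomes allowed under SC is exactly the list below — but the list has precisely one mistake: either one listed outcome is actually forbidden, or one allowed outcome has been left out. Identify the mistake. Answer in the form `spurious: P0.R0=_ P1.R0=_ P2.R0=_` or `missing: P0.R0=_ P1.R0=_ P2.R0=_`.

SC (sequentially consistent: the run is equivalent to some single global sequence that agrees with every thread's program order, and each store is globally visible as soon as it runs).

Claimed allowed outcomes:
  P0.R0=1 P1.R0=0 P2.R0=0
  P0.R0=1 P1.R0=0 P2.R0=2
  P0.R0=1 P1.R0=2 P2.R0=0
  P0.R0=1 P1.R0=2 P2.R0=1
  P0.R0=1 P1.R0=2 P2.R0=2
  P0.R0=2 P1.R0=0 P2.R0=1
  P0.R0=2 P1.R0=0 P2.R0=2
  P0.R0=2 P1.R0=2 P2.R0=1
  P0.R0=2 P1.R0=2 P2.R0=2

missing: P0.R0=1 P1.R0=0 P2.R0=1

outcome vector order: (P0.R0,P1.R0,P2.R0)
[SC] allowed = {<1 0 0> <1 0 1> <1 0 2> <1 2 0> <1 2 1> <1 2 2> <2 0 1> <2 0 2> <2 2 1> <2 2 2>}
SC∖claimed = {<1 0 1>}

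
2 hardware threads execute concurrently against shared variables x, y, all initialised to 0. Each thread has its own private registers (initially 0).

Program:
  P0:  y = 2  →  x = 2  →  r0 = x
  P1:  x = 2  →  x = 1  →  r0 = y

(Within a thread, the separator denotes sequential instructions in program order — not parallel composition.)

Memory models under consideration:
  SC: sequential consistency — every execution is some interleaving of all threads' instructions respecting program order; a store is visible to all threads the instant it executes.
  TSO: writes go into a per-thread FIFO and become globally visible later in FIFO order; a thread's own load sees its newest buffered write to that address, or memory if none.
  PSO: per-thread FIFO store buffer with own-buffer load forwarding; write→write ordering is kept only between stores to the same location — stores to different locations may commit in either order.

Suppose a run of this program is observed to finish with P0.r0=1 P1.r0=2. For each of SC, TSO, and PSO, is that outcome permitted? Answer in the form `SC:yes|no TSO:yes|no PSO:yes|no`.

SC:yes TSO:yes PSO:yes

outcome vector order: (P0.r0,P1.r0)
[SC] allowed = {(1,2); (2,0); (2,2)}
[TSO] allowed = {(1,0); (1,2); (2,0); (2,2)}
[PSO] allowed = {(1,0); (1,2); (2,0); (2,2)}
target (1,2) ∈ {SC,TSO,PSO}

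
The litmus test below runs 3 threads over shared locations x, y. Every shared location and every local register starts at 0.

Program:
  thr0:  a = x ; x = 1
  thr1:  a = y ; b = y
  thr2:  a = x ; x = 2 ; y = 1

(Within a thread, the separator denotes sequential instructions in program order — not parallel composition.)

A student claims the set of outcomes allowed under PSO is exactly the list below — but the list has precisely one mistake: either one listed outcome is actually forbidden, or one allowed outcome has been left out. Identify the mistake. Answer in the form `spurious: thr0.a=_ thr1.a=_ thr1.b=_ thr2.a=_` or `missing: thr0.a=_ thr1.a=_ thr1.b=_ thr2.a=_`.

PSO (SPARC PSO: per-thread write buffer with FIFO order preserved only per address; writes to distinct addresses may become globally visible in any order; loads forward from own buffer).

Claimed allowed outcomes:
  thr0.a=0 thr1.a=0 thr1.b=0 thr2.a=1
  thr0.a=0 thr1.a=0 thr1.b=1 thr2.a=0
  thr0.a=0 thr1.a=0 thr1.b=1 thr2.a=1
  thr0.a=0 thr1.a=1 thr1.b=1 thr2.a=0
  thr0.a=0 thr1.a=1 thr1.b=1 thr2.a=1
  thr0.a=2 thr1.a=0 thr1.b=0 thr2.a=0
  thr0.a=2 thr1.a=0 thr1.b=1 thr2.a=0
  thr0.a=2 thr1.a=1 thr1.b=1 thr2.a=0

missing: thr0.a=0 thr1.a=0 thr1.b=0 thr2.a=0

outcome vector order: (thr0.a,thr1.a,thr1.b,thr2.a)
PSO: 9 outcomes — {(0,0,0,0) (0,0,0,1) (0,0,1,0) (0,0,1,1) (0,1,1,0) (0,1,1,1) (2,0,0,0) (2,0,1,0) (2,1,1,0)}
PSO∖claimed = {(0,0,0,0)}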